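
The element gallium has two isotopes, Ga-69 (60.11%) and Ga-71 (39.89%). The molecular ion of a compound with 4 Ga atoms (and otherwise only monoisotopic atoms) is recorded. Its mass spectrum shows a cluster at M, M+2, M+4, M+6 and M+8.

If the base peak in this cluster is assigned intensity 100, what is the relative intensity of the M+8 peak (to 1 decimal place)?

7.3

(0.6011 + 0.3989)^4 gives M 0.1306, M+2 0.3465, M+4 0.3450, M+6 0.1526, M+8 0.0253; the largest is M+2.
P(M+2) = C(4,1) × 0.6011^3 × 0.3989^1 = 4 × 0.21719018 × 0.3989 = 0.346549 (base)
P(M+8) = C(4,4) × 0.6011^0 × 0.3989^4 = 1 × 1.0000 × 0.02531956 = 0.025320
Relative intensity = 0.025320 / 0.346549 × 100 = 7.3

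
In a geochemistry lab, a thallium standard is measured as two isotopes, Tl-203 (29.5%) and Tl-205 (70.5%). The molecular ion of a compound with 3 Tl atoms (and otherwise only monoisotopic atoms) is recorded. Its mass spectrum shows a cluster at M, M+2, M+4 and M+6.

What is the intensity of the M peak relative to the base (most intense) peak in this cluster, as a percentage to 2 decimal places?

5.84%

(0.295 + 0.705)^3 gives M 0.0257, M+2 0.1841, M+4 0.4399, M+6 0.3504; the largest is M+4.
P(M+4) = C(3,2) × 0.295^1 × 0.705^2 = 3 × 0.2950 × 0.497025 = 0.439867 (base)
P(M) = C(3,0) × 0.295^3 × 0.705^0 = 1 × 0.02567237 × 1.0000 = 0.025672
Relative intensity = 0.025672 / 0.439867 × 100 = 5.84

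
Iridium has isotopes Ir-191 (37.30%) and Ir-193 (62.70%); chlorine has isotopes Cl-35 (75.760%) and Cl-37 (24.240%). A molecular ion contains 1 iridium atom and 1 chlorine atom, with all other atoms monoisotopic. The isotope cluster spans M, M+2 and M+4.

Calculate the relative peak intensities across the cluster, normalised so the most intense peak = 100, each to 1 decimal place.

50.0 : 100.0 : 26.9

Iridium pattern (n=1): 0.3730 : 0.6270
Chlorine pattern (n=1): 0.7576 : 0.2424
Convolve the two distributions (both contribute in 2-u steps):
  M: 0.3730×0.7576 = 0.282585
  M+2: 0.3730×0.2424 + 0.6270×0.7576 = 0.565430
  M+4: 0.6270×0.2424 = 0.151985
Scale to base peak (0.565430) = 100: 50.0 : 100.0 : 26.9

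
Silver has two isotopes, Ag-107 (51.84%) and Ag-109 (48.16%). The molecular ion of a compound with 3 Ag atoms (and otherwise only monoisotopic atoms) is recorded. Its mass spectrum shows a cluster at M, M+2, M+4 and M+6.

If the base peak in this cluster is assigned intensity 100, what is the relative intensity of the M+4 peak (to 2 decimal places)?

(0.5184 + 0.4816)^3 gives M 0.1393, M+2 0.3883, M+4 0.3607, M+6 0.1117; the largest is M+2.
P(M+2) = C(3,1) × 0.5184^2 × 0.4816^1 = 3 × 0.26873856 × 0.4816 = 0.388273 (base)
P(M+4) = C(3,2) × 0.5184^1 × 0.4816^2 = 3 × 0.5184 × 0.23193856 = 0.360711
Relative intensity = 0.360711 / 0.388273 × 100 = 92.90

92.90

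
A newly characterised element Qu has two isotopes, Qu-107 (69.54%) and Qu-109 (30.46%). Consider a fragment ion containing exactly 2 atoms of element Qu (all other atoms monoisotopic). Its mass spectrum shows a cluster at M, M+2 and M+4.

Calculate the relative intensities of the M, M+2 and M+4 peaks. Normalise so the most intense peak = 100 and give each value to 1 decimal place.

The 2 Qu atoms are independent, so intensities follow the terms of (0.6954 + 0.3046)^2.
P(M) = 0.6954^2 = 0.483581
P(M+2) = 2 × 0.6954^1 × 0.3046^1 = 0.423638
P(M+4) = 0.3046^2 = 0.092781
The M peak is largest (0.483581); scaling to 100 gives 100.0 : 87.6 : 19.2.

100.0 : 87.6 : 19.2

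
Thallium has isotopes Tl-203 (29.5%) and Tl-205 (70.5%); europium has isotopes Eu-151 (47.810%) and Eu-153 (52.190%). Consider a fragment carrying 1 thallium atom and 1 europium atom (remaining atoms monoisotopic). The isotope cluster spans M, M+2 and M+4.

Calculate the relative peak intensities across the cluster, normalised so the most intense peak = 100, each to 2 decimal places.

28.72 : 100.00 : 74.93

Thallium pattern (n=1): 0.2950 : 0.7050
Europium pattern (n=1): 0.4781 : 0.5219
Convolve the two distributions (both contribute in 2-u steps):
  M: 0.2950×0.4781 = 0.141040
  M+2: 0.2950×0.5219 + 0.7050×0.4781 = 0.491021
  M+4: 0.7050×0.5219 = 0.367940
Scale to base peak (0.491021) = 100: 28.72 : 100.00 : 74.93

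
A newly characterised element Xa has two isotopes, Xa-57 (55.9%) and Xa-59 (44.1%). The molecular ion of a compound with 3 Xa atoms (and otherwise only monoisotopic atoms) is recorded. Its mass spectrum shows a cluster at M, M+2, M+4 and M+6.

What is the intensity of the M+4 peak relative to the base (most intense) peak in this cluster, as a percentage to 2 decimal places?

(0.559 + 0.441)^3 gives M 0.1747, M+2 0.4134, M+4 0.3261, M+6 0.0858; the largest is M+2.
P(M+2) = C(3,1) × 0.559^2 × 0.441^1 = 3 × 0.312481 × 0.4410 = 0.413412 (base)
P(M+4) = C(3,2) × 0.559^1 × 0.441^2 = 3 × 0.5590 × 0.194481 = 0.326145
Relative intensity = 0.326145 / 0.413412 × 100 = 78.89

78.89%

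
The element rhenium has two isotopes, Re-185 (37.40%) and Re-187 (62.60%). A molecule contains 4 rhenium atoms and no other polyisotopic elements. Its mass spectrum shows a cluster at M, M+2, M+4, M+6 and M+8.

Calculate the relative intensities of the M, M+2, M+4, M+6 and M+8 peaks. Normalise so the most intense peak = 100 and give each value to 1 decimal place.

5.3 : 35.7 : 89.6 : 100.0 : 41.8

The 4 Re atoms are independent, so intensities follow the terms of (0.3740 + 0.6260)^4.
P(M) = 0.3740^4 = 0.019565
P(M+2) = 4 × 0.3740^3 × 0.6260^1 = 0.130993
P(M+4) = 6 × 0.3740^2 × 0.6260^2 = 0.328884
P(M+6) = 4 × 0.3740^1 × 0.6260^3 = 0.366990
P(M+8) = 0.6260^4 = 0.153567
The M+6 peak is largest (0.366990); scaling to 100 gives 5.3 : 35.7 : 89.6 : 100.0 : 41.8.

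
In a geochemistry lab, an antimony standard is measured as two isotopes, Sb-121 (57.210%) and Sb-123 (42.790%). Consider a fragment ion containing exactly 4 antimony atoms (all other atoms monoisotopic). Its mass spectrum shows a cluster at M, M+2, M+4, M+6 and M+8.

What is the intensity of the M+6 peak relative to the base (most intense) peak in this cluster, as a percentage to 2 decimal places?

(0.57210 + 0.42790)^4 gives M 0.1071, M+2 0.3205, M+4 0.3596, M+6 0.1793, M+8 0.0335; the largest is M+4.
P(M+4) = C(4,2) × 0.57210^2 × 0.42790^2 = 6 × 0.32729841 × 0.18309841 = 0.359567 (base)
P(M+6) = C(4,3) × 0.57210^1 × 0.42790^3 = 4 × 0.5721 × 0.07834781 = 0.179291
Relative intensity = 0.179291 / 0.359567 × 100 = 49.86

49.86%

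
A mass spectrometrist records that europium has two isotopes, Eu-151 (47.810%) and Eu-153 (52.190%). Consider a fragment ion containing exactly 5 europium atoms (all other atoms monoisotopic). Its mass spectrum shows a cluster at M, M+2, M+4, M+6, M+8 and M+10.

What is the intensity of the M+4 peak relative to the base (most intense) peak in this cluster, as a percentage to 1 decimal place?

Term probabilities: M 0.0250, M+2 0.1363, M+4 0.2977, M+6 0.3249, M+8 0.1774, M+10 0.0387. Base peak = M+6.
P(M+6) = C(5,3) × 0.47810^2 × 0.52190^3 = 10 × 0.22857961 × 0.14215492 = 0.324937 (base)
P(M+4) = C(5,2) × 0.47810^3 × 0.52190^2 = 10 × 0.10928391 × 0.27237961 = 0.297667
Relative intensity = 0.297667 / 0.324937 × 100 = 91.6

91.6%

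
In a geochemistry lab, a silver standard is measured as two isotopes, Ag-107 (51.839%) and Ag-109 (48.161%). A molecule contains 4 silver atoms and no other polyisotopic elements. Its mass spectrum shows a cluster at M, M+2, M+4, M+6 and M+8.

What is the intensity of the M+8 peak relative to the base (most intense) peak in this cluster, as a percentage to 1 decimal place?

Term probabilities: M 0.0722, M+2 0.2684, M+4 0.3740, M+6 0.2316, M+8 0.0538. Base peak = M+4.
P(M+4) = C(4,2) × 0.51839^2 × 0.48161^2 = 6 × 0.26872819 × 0.23194819 = 0.373986 (base)
P(M+8) = C(4,4) × 0.51839^0 × 0.48161^4 = 1 × 1.0000 × 0.05379996 = 0.053800
Relative intensity = 0.053800 / 0.373986 × 100 = 14.4

14.4%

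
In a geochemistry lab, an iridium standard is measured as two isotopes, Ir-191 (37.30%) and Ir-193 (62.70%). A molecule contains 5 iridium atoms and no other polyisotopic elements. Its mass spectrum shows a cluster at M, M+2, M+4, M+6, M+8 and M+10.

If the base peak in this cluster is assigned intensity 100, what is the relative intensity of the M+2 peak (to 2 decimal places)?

(0.3730 + 0.6270)^5 gives M 0.0072, M+2 0.0607, M+4 0.2040, M+6 0.3429, M+8 0.2882, M+10 0.0969; the largest is M+6.
P(M+6) = C(5,3) × 0.3730^2 × 0.6270^3 = 10 × 0.139129 × 0.24649188 = 0.342942 (base)
P(M+2) = C(5,1) × 0.3730^4 × 0.6270^1 = 5 × 0.01935688 × 0.6270 = 0.060684
Relative intensity = 0.060684 / 0.342942 × 100 = 17.70

17.70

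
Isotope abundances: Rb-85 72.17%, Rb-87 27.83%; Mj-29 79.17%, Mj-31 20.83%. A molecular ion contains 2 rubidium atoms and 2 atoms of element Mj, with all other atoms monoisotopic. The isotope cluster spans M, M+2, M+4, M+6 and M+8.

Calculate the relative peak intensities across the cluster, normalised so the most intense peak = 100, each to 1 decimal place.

77.1 : 100.0 : 48.1 : 10.1 : 0.8

Rubidium pattern (n=2): 0.52085089 : 0.40169822 : 0.07745089
Element Mj pattern (n=2): 0.62678889 : 0.32982222 : 0.04338889
Convolve the two distributions (both contribute in 2-u steps):
  M: 0.52085089×0.62678889 = 0.326464
  M+2: 0.52085089×0.32982222 + 0.40169822×0.62678889 = 0.423568
  M+4: 0.52085089×0.04338889 + 0.40169822×0.32982222 + 0.07745089×0.62678889 = 0.203633
  M+6: 0.40169822×0.04338889 + 0.07745089×0.32982222 = 0.042974
  M+8: 0.07745089×0.04338889 = 0.003361
Scale to base peak (0.423568) = 100: 77.1 : 100.0 : 48.1 : 10.1 : 0.8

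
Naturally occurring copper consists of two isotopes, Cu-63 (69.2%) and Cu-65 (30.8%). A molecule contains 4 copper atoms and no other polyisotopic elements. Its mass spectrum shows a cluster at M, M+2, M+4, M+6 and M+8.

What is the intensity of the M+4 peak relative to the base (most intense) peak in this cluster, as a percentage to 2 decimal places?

Term probabilities: M 0.2293, M+2 0.4083, M+4 0.2726, M+6 0.0809, M+8 0.0090. Base peak = M+2.
P(M+2) = C(4,1) × 0.692^3 × 0.308^1 = 4 × 0.33137389 × 0.3080 = 0.408253 (base)
P(M+4) = C(4,2) × 0.692^2 × 0.308^2 = 6 × 0.478864 × 0.094864 = 0.272562
Relative intensity = 0.272562 / 0.408253 × 100 = 66.76

66.76%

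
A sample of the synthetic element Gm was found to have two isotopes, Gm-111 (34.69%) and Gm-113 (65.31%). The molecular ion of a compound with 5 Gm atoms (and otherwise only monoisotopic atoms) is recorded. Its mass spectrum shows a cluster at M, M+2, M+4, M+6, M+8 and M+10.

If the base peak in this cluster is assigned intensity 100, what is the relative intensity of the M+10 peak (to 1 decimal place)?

(0.3469 + 0.6531)^5 gives M 0.0050, M+2 0.0473, M+4 0.1781, M+6 0.3352, M+8 0.3156, M+10 0.1188; the largest is M+6.
P(M+6) = C(5,3) × 0.3469^2 × 0.6531^3 = 10 × 0.12033961 × 0.27857302 = 0.335234 (base)
P(M+10) = C(5,5) × 0.3469^0 × 0.6531^5 = 1 × 1.0000 × 0.11882243 = 0.118822
Relative intensity = 0.118822 / 0.335234 × 100 = 35.4

35.4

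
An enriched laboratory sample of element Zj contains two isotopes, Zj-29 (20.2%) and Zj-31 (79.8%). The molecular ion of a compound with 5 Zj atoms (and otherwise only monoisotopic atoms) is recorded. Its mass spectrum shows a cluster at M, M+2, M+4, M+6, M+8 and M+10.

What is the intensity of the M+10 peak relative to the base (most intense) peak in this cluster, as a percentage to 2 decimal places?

79.01%

Binomial terms of (0.202 + 0.798)^5: M 0.0003, M+2 0.0066, M+4 0.0525, M+6 0.2074, M+8 0.4096, M+10 0.3236 → M+8 is the base peak.
P(M+8) = C(5,4) × 0.202^1 × 0.798^4 = 5 × 0.2020 × 0.40551933 = 0.409575 (base)
P(M+10) = C(5,5) × 0.202^0 × 0.798^5 = 1 × 1.0000 × 0.32360443 = 0.323604
Relative intensity = 0.323604 / 0.409575 × 100 = 79.01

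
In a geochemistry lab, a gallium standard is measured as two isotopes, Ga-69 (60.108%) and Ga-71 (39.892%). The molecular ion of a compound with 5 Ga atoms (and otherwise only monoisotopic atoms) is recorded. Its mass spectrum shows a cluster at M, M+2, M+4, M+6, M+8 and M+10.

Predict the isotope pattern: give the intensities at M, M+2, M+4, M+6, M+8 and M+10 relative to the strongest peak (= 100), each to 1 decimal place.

22.7 : 75.3 : 100.0 : 66.4 : 22.0 : 2.9

Expanding (0.60108 + 0.39892)^5:
P(M) = 0.60108^5 = 0.078462
P(M+2) = 5 × 0.60108^4 × 0.39892^1 = 0.260366
P(M+4) = 10 × 0.60108^3 × 0.39892^2 = 0.345596
P(M+6) = 10 × 0.60108^2 × 0.39892^3 = 0.229362
P(M+8) = 5 × 0.60108^1 × 0.39892^4 = 0.076111
P(M+10) = 0.39892^5 = 0.010103
The M+4 peak is largest (0.345596); scaling to 100 gives 22.7 : 75.3 : 100.0 : 66.4 : 22.0 : 2.9.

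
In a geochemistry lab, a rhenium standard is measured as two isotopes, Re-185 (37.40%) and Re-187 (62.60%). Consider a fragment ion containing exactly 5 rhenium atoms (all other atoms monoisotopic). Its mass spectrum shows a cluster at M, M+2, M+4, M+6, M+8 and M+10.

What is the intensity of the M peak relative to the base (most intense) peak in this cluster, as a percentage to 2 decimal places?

2.13%

Term probabilities: M 0.0073, M+2 0.0612, M+4 0.2050, M+6 0.3431, M+8 0.2872, M+10 0.0961. Base peak = M+6.
P(M+6) = C(5,3) × 0.3740^2 × 0.6260^3 = 10 × 0.139876 × 0.24531438 = 0.343136 (base)
P(M) = C(5,0) × 0.3740^5 × 0.6260^0 = 1 × 0.00731742 × 1.0000 = 0.007317
Relative intensity = 0.007317 / 0.343136 × 100 = 2.13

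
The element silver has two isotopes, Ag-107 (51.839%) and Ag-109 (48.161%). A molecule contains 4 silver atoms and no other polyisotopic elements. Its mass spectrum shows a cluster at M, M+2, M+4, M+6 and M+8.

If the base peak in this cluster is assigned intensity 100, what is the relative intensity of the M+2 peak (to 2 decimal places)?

(0.51839 + 0.48161)^4 gives M 0.0722, M+2 0.2684, M+4 0.3740, M+6 0.2316, M+8 0.0538; the largest is M+4.
P(M+4) = C(4,2) × 0.51839^2 × 0.48161^2 = 6 × 0.26872819 × 0.23194819 = 0.373986 (base)
P(M+2) = C(4,1) × 0.51839^3 × 0.48161^1 = 4 × 0.13930601 × 0.48161 = 0.268365
Relative intensity = 0.268365 / 0.373986 × 100 = 71.76

71.76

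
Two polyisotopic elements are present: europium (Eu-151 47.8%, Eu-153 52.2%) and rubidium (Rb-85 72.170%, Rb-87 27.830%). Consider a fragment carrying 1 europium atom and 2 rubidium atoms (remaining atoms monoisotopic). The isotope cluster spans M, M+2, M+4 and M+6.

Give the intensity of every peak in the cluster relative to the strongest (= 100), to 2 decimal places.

Europium pattern (n=1): 0.4780 : 0.5220
Rubidium pattern (n=2): 0.52085089 : 0.40169822 : 0.07745089
Convolve the two distributions (both contribute in 2-u steps):
  M: 0.4780×0.52085089 = 0.248967
  M+2: 0.4780×0.40169822 + 0.5220×0.52085089 = 0.463896
  M+4: 0.4780×0.07745089 + 0.5220×0.40169822 = 0.246708
  M+6: 0.5220×0.07745089 = 0.040429
Scale to base peak (0.463896) = 100: 53.67 : 100.00 : 53.18 : 8.72

53.67 : 100.00 : 53.18 : 8.72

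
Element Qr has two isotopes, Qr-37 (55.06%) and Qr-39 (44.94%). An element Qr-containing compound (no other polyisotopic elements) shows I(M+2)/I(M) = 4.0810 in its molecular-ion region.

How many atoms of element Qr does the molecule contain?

5

For n independent Qr atoms, I(M+2)/I(M) = n · (abundance Qr-39) / (abundance Qr-37) = n · 0.4494/0.5506.
n = 4.0810 × 0.5506/0.4494 = 5.00 ≈ 5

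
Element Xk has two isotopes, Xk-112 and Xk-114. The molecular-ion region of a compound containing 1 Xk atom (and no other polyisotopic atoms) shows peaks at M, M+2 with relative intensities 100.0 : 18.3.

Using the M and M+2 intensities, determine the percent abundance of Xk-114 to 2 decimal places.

Write p for the Xk-112 fraction. I(M+2)/I(M) = [C(1,1)·p^0·(1−p)] / p^1 = 1·(1−p)/p = 18.3/100.0 = 0.1830
(1−p)/p = 0.1830/1 = 0.1830  ⇒  p = 1/(1 + 0.1830) = 0.8453
Xk-112: 84.53%, Xk-114: 15.47%.

15.47%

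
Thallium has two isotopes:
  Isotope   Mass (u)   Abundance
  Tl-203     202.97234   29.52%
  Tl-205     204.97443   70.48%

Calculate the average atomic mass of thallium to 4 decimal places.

Average mass = Σ (abundance × isotope mass) = 0.2952 × 202.97234 + 0.7048 × 204.97443
= 59.917435 + 144.465978 = 204.383413 u

204.3834 u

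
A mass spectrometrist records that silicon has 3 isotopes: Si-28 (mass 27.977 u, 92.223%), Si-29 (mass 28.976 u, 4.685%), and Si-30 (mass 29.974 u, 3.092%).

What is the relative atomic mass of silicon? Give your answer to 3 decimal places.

28.086 u

Average mass = Σ (abundance × isotope mass) = 0.92223 × 27.977 + 0.04685 × 28.976 + 0.03092 × 29.974
= 25.8012 + 1.3575 + 0.9268 = 28.0855 u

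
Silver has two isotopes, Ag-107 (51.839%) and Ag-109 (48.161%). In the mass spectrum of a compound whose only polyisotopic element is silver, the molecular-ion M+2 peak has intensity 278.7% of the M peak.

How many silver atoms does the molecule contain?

3

The M+2/M ratio from n Ag atoms is n · q/p = n · 0.48161/0.51839.
n = 2.787 × 0.51839/0.48161 = 3.00 ≈ 3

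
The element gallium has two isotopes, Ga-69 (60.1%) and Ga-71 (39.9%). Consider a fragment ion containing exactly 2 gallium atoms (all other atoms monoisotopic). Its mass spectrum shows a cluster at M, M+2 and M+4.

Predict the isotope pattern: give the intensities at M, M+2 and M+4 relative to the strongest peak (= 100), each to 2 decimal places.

75.31 : 100.00 : 33.19

Expanding (0.601 + 0.399)^2:
P(M) = 0.601^2 = 0.361201
P(M+2) = 2 × 0.601^1 × 0.399^1 = 0.479598
P(M+4) = 0.399^2 = 0.159201
The M+2 peak is largest (0.479598); scaling to 100 gives 75.31 : 100.00 : 33.19.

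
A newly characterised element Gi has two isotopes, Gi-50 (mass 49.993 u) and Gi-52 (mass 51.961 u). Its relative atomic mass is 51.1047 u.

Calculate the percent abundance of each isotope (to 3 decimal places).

Gi-50: 43.511%, Gi-52: 56.489%

Let x be the fractional abundance of Gi-50; then Gi-52 has abundance 1 − x.
49.993·x + 51.961·(1 − x) = 51.1047
(49.993 − 51.961)·x = 51.1047 − 51.961
x = -0.8563 / -1.968 = 0.43511 → 43.511% Gi-50, 56.489% Gi-52.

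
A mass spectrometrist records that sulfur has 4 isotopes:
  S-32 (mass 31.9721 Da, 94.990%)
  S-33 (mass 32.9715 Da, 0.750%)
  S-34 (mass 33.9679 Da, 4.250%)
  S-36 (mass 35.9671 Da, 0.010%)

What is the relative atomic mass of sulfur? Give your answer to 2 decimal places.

32.06 Da

Weight each isotope mass by its fractional abundance: 0.94990 × 31.9721 + 0.00750 × 32.9715 + 0.04250 × 33.9679 + 0.00010 × 35.9671
= 30.37030 + 0.24729 + 1.44364 + 0.00360 = 32.06483 Da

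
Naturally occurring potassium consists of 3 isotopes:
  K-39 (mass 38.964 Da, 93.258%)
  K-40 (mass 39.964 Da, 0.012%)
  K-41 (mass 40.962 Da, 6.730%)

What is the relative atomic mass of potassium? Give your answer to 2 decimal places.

39.10 Da

Average mass = Σ (abundance × isotope mass) = 0.93258 × 38.964 + 0.00012 × 39.964 + 0.06730 × 40.962
= 36.3370 + 0.0048 + 2.7567 = 39.0985 Da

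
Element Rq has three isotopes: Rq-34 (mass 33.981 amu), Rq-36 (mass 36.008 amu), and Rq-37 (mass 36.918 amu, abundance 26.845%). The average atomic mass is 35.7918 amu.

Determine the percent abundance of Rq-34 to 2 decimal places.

Let x and y be the fractions of Rq-34 and Rq-36. Then x + y = 1 − 0.26845 = 0.73155 and 33.981x + 36.008y = 35.7918 − 0.26845×36.918 = 25.8811629.
Substituting: 33.981x + 36.008(0.73155 − x) = 25.8811629
(33.981 − 36.008)x = -0.4604895  ⇒  x = 0.22718, y = 0.50437
Rq-34: 22.72%, Rq-36: 50.44%.

22.72%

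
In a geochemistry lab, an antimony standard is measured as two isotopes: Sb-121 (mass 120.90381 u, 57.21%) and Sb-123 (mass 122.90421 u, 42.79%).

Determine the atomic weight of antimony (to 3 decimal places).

121.760 u

Weight each isotope mass by its fractional abundance: 0.5721 × 120.90381 + 0.4279 × 122.90421
= 69.169070 + 52.590711 = 121.759781 u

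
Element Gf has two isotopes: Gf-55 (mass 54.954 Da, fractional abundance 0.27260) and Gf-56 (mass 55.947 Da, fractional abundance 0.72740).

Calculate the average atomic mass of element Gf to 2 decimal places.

55.68 Da

Average mass = Σ (abundance × isotope mass) = 0.27260 × 54.954 + 0.72740 × 55.947
= 14.9805 + 40.6958 = 55.6763 Da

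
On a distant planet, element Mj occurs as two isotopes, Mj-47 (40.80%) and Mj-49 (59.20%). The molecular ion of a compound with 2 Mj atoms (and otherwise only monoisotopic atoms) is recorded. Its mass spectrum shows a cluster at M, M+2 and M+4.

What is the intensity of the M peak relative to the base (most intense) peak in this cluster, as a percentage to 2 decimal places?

34.46%

Binomial terms of (0.4080 + 0.5920)^2: M 0.1665, M+2 0.4831, M+4 0.3505 → M+2 is the base peak.
P(M+2) = C(2,1) × 0.4080^1 × 0.5920^1 = 2 × 0.4080 × 0.5920 = 0.483072 (base)
P(M) = C(2,0) × 0.4080^2 × 0.5920^0 = 1 × 0.166464 × 1.0000 = 0.166464
Relative intensity = 0.166464 / 0.483072 × 100 = 34.46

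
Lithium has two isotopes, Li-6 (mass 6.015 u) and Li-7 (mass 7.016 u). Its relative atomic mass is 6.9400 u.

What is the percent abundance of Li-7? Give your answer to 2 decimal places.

With x = fraction of Li-6 (so Li-7 is 1 − x):
6.015·x + 7.016·(1 − x) = 6.9400
(6.015 − 7.016)·x = 6.9400 − 7.016
x = -0.0760 / -1.001 = 0.07592 → 7.59% Li-6, 92.41% Li-7.

92.41%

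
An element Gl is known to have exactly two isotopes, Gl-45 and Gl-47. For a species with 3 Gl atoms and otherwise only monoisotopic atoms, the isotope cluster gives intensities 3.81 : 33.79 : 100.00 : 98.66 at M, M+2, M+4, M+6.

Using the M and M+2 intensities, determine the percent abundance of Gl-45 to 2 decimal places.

Let p = fractional abundance of Gl-45. I(M+2)/I(M) = [C(3,1)·p^2·(1−p)] / p^3 = 3·(1−p)/p = 33.79/3.81 = 8.8688
(1−p)/p = 8.8688/3 = 2.9563  ⇒  p = 1/(1 + 2.9563) = 0.2528
Gl-45: 25.28%, Gl-47: 74.72%.

25.28%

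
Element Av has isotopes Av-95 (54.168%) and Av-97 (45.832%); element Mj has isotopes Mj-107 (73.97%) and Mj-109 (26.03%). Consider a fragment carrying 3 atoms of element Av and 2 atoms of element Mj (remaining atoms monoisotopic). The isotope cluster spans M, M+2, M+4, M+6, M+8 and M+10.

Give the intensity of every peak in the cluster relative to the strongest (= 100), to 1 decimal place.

24.6 : 79.9 : 100.0 : 59.9 : 17.1 : 1.8

Element Av pattern (n=3): 0.15893824 : 0.40343694 : 0.34135139 : 0.09627343
Element Mj pattern (n=2): 0.54715609 : 0.38508782 : 0.06775609
Convolve the two distributions (both contribute in 2-u steps):
  M: 0.15893824×0.54715609 = 0.086964
  M+2: 0.15893824×0.38508782 + 0.40343694×0.54715609 = 0.281948
  M+4: 0.15893824×0.06775609 + 0.40343694×0.38508782 + 0.34135139×0.54715609 = 0.352900
  M+6: 0.40343694×0.06775609 + 0.34135139×0.38508782 + 0.09627343×0.54715609 = 0.211462
  M+8: 0.34135139×0.06775609 + 0.09627343×0.38508782 = 0.060202
  M+10: 0.09627343×0.06775609 = 0.006523
Scale to base peak (0.352900) = 100: 24.6 : 79.9 : 100.0 : 59.9 : 17.1 : 1.8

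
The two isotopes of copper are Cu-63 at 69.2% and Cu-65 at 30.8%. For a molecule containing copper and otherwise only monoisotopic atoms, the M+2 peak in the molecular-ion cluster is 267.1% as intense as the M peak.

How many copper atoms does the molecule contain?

For n independent Cu atoms, I(M+2)/I(M) = n · (abundance Cu-65) / (abundance Cu-63) = n · 0.308/0.692.
n = 2.671 × 0.692/0.308 = 6.00 ≈ 6

6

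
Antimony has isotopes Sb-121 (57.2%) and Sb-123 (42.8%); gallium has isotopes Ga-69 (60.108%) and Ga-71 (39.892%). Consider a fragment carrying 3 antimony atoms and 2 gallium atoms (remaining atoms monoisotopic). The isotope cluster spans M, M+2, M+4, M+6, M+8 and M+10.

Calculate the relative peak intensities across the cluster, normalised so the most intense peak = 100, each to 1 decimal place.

19.6 : 70.0 : 100.0 : 71.3 : 25.4 : 3.6

Antimony pattern (n=3): 0.18714925 : 0.42010426 : 0.31434374 : 0.07840275
Gallium pattern (n=2): 0.36129717 : 0.47956567 : 0.15913717
Convolve the two distributions (both contribute in 2-u steps):
  M: 0.18714925×0.36129717 = 0.067616
  M+2: 0.18714925×0.47956567 + 0.42010426×0.36129717 = 0.241533
  M+4: 0.18714925×0.15913717 + 0.42010426×0.47956567 + 0.31434374×0.36129717 = 0.344821
  M+6: 0.42010426×0.15913717 + 0.31434374×0.47956567 + 0.07840275×0.36129717 = 0.245929
  M+8: 0.31434374×0.15913717 + 0.07840275×0.47956567 = 0.087623
  M+10: 0.07840275×0.15913717 = 0.012477
Scale to base peak (0.344821) = 100: 19.6 : 70.0 : 100.0 : 71.3 : 25.4 : 3.6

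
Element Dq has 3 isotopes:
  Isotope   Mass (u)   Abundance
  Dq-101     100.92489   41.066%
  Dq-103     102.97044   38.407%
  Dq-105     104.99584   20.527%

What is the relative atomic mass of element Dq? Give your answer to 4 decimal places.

102.5462 u

Average mass = Σ (abundance × isotope mass) = 0.41066 × 100.92489 + 0.38407 × 102.97044 + 0.20527 × 104.99584
= 41.445815 + 39.547857 + 21.552496 = 102.546168 u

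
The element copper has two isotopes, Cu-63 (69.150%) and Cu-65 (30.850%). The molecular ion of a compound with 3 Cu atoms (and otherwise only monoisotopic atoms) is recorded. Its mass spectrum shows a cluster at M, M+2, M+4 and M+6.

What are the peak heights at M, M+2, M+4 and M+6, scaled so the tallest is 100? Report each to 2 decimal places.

74.72 : 100.00 : 44.61 : 6.63

Expanding (0.69150 + 0.30850)^3:
P(M) = 0.69150^3 = 0.330656
P(M+2) = 3 × 0.69150^2 × 0.30850^1 = 0.442548
P(M+4) = 3 × 0.69150^1 × 0.30850^2 = 0.197435
P(M+6) = 0.30850^3 = 0.029361
The M+2 peak is largest (0.442548); scaling to 100 gives 74.72 : 100.00 : 44.61 : 6.63.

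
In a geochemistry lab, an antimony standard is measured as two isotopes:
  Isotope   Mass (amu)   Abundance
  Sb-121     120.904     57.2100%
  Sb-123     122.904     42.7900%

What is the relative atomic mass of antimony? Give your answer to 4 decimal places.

121.7598 amu

Weight each isotope mass by its fractional abundance: 0.572100 × 120.904 + 0.427900 × 122.904
= 69.16918 + 52.59062 = 121.75980 amu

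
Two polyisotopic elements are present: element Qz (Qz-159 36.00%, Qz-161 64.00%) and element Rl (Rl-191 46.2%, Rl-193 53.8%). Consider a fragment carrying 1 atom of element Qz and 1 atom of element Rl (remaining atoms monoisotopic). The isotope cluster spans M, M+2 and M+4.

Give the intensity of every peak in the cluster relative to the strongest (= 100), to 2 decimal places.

33.99 : 100.00 : 70.36

Element Qz pattern (n=1): 0.3600 : 0.6400
Element Rl pattern (n=1): 0.4620 : 0.5380
Convolve the two distributions (both contribute in 2-u steps):
  M: 0.3600×0.4620 = 0.166320
  M+2: 0.3600×0.5380 + 0.6400×0.4620 = 0.489360
  M+4: 0.6400×0.5380 = 0.344320
Scale to base peak (0.489360) = 100: 33.99 : 100.00 : 70.36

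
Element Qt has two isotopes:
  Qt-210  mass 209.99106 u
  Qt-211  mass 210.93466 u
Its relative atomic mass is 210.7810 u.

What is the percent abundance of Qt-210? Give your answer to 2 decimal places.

Let x be the fractional abundance of Qt-210; then Qt-211 has abundance 1 − x.
209.99106·x + 210.93466·(1 − x) = 210.7810
(209.99106 − 210.93466)·x = 210.7810 − 210.93466
x = -0.15366 / -0.94360 = 0.16284 → 16.28% Qt-210, 83.72% Qt-211.

16.28%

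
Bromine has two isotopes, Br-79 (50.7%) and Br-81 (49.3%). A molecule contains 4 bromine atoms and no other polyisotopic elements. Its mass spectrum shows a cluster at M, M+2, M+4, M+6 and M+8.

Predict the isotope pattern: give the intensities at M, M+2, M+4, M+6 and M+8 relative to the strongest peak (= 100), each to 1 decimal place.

17.6 : 68.6 : 100.0 : 64.8 : 15.8

The 4 Br atoms are independent, so intensities follow the terms of (0.507 + 0.493)^4.
P(M) = 0.507^4 = 0.066074
P(M+2) = 4 × 0.507^3 × 0.493^1 = 0.256999
P(M+4) = 6 × 0.507^2 × 0.493^2 = 0.374853
P(M+6) = 4 × 0.507^1 × 0.493^3 = 0.243001
P(M+8) = 0.493^4 = 0.059073
The M+4 peak is largest (0.374853); scaling to 100 gives 17.6 : 68.6 : 100.0 : 64.8 : 15.8.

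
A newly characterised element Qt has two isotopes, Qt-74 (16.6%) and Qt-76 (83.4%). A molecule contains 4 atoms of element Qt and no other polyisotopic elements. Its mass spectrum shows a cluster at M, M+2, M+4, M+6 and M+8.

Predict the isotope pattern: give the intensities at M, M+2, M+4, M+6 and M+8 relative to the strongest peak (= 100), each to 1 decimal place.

0.2 : 3.2 : 23.8 : 79.6 : 100.0

Each Qt atom is independently Qt-74 (p = 0.166) or Qt-76 (q = 0.834); the cluster is the binomial expansion (p + q)^4.
P(M) = 0.166^4 = 0.000759
P(M+2) = 4 × 0.166^3 × 0.834^1 = 0.015260
P(M+4) = 6 × 0.166^2 × 0.834^2 = 0.115000
P(M+6) = 4 × 0.166^1 × 0.834^3 = 0.385182
P(M+8) = 0.834^4 = 0.483798
The M+8 peak is largest (0.483798); scaling to 100 gives 0.2 : 3.2 : 23.8 : 79.6 : 100.0.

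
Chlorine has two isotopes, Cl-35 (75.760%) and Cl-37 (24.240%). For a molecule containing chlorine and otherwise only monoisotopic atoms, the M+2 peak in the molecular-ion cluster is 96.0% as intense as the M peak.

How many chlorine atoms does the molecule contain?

3

The M+2/M ratio from n Cl atoms is n · q/p = n · 0.24240/0.75760.
n = 0.960 × 0.75760/0.24240 = 3.00 ≈ 3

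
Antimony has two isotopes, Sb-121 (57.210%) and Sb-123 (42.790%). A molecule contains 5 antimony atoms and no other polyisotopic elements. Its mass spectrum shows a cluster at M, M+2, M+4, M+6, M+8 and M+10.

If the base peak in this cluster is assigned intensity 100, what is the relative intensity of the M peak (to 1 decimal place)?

17.9

Binomial terms of (0.57210 + 0.42790)^5: M 0.0613, M+2 0.2292, M+4 0.3428, M+6 0.2564, M+8 0.0959, M+10 0.0143 → M+4 is the base peak.
P(M+4) = C(5,2) × 0.57210^3 × 0.42790^2 = 10 × 0.18724742 × 0.18309841 = 0.342847 (base)
P(M) = C(5,0) × 0.57210^5 × 0.42790^0 = 1 × 0.06128578 × 1.0000 = 0.061286
Relative intensity = 0.061286 / 0.342847 × 100 = 17.9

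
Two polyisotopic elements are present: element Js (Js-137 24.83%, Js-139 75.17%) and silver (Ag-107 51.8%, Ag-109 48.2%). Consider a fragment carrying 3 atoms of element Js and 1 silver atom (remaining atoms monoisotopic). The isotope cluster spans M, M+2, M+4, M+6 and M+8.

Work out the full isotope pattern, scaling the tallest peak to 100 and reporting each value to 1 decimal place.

1.9 : 18.8 : 67.4 : 100.0 : 48.4

Element Js pattern (n=3): 0.01530841 : 0.13903343 : 0.4209079 : 0.42475026
Silver pattern (n=1): 0.5180 : 0.4820
Convolve the two distributions (both contribute in 2-u steps):
  M: 0.01530841×0.5180 = 0.007930
  M+2: 0.01530841×0.4820 + 0.13903343×0.5180 = 0.079398
  M+4: 0.13903343×0.4820 + 0.4209079×0.5180 = 0.285044
  M+6: 0.4209079×0.4820 + 0.42475026×0.5180 = 0.422898
  M+8: 0.42475026×0.4820 = 0.204730
Scale to base peak (0.422898) = 100: 1.9 : 18.8 : 67.4 : 100.0 : 48.4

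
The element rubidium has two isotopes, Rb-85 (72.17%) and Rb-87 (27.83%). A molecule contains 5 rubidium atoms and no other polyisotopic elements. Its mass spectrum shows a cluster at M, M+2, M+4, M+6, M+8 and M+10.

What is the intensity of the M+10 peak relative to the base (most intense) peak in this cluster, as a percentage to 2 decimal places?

0.44%

(0.7217 + 0.2783)^5 gives M 0.1958, M+2 0.3775, M+4 0.2911, M+6 0.1123, M+8 0.0216, M+10 0.0017; the largest is M+2.
P(M+2) = C(5,1) × 0.7217^4 × 0.2783^1 = 5 × 0.27128565 × 0.2783 = 0.377494 (base)
P(M+10) = C(5,5) × 0.7217^0 × 0.2783^5 = 1 × 1.0000 × 0.00166942 = 0.001669
Relative intensity = 0.001669 / 0.377494 × 100 = 0.44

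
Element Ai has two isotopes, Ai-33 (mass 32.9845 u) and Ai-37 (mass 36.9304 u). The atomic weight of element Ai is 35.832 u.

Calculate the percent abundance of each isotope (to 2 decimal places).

Ai-33: 27.84%, Ai-37: 72.16%

With x = fraction of Ai-33 (so Ai-37 is 1 − x):
32.9845·x + 36.9304·(1 − x) = 35.832
(32.9845 − 36.9304)·x = 35.832 − 36.9304
x = -1.0984 / -3.9459 = 0.27836 → 27.84% Ai-33, 72.16% Ai-37.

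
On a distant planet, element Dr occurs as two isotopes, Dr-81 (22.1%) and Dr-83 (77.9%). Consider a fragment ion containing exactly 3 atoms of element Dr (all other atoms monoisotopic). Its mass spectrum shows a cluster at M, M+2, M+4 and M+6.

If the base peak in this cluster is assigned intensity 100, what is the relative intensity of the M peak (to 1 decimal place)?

Binomial terms of (0.221 + 0.779)^3: M 0.0108, M+2 0.1141, M+4 0.4023, M+6 0.4727 → M+6 is the base peak.
P(M+6) = C(3,3) × 0.221^0 × 0.779^3 = 1 × 1.0000 × 0.47272914 = 0.472729 (base)
P(M) = C(3,0) × 0.221^3 × 0.779^0 = 1 × 0.01079386 × 1.0000 = 0.010794
Relative intensity = 0.010794 / 0.472729 × 100 = 2.3

2.3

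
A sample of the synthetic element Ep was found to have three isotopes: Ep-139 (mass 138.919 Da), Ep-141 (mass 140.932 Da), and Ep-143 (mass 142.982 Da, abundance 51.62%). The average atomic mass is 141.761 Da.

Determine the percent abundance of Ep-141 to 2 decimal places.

36.99%

Let x and y be the fractions of Ep-139 and Ep-141. Then x + y = 1 − 0.5162 = 0.4838 and 138.919x + 140.932y = 141.761 − 0.5162×142.982 = 67.9536916.
Substituting: 138.919x + 140.932(0.4838 − x) = 67.9536916
(138.919 − 140.932)x = -0.22921  ⇒  x = 0.11386, y = 0.36994
Ep-139: 11.39%, Ep-141: 36.99%.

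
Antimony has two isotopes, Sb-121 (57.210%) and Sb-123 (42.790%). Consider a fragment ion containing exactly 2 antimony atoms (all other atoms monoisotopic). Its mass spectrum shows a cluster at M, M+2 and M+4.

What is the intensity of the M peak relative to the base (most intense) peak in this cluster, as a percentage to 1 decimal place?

Term probabilities: M 0.3273, M+2 0.4896, M+4 0.1831. Base peak = M+2.
P(M+2) = C(2,1) × 0.57210^1 × 0.42790^1 = 2 × 0.5721 × 0.4279 = 0.489603 (base)
P(M) = C(2,0) × 0.57210^2 × 0.42790^0 = 1 × 0.32729841 × 1.0000 = 0.327298
Relative intensity = 0.327298 / 0.489603 × 100 = 66.8

66.8%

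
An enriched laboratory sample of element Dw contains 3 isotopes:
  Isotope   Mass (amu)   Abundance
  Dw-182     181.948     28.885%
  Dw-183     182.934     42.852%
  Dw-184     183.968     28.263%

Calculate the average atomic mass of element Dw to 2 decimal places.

182.94 amu

The abundance-weighted mean is 0.28885 × 181.948 + 0.42852 × 182.934 + 0.28263 × 183.968
= 52.5557 + 78.3909 + 51.9949 = 182.9415 amu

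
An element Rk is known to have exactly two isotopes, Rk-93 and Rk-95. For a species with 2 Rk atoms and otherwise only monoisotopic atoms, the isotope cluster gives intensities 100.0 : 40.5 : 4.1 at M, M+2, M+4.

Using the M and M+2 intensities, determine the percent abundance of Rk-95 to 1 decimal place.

Let p = fractional abundance of Rk-93. I(M+2)/I(M) = [C(2,1)·p^1·(1−p)] / p^2 = 2·(1−p)/p = 40.5/100.0 = 0.4050
(1−p)/p = 0.4050/2 = 0.2025  ⇒  p = 1/(1 + 0.2025) = 0.8316
Rk-93: 83.2%, Rk-95: 16.8%.

16.8%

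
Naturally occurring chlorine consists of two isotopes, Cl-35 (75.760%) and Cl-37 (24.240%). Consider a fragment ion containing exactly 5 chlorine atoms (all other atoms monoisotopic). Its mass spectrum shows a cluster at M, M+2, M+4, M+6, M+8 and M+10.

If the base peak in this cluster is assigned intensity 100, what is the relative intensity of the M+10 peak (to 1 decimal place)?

Term probabilities: M 0.2496, M+2 0.3993, M+4 0.2555, M+6 0.0817, M+8 0.0131, M+10 0.0008. Base peak = M+2.
P(M+2) = C(5,1) × 0.75760^4 × 0.24240^1 = 5 × 0.32942751 × 0.2424 = 0.399266 (base)
P(M+10) = C(5,5) × 0.75760^0 × 0.24240^5 = 1 × 1.0000 × 0.00083688 = 0.000837
Relative intensity = 0.000837 / 0.399266 × 100 = 0.2

0.2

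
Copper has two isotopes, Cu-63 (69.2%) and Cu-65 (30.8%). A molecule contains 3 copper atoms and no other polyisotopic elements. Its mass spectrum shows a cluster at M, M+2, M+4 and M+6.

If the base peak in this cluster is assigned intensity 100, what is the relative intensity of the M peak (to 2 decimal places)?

74.89

(0.692 + 0.308)^3 gives M 0.3314, M+2 0.4425, M+4 0.1969, M+6 0.0292; the largest is M+2.
P(M+2) = C(3,1) × 0.692^2 × 0.308^1 = 3 × 0.478864 × 0.3080 = 0.442470 (base)
P(M) = C(3,0) × 0.692^3 × 0.308^0 = 1 × 0.33137389 × 1.0000 = 0.331374
Relative intensity = 0.331374 / 0.442470 × 100 = 74.89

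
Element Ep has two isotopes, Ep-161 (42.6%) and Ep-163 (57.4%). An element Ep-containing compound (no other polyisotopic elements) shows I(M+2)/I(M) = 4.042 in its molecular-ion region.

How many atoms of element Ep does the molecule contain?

For n independent Ep atoms, I(M+2)/I(M) = n · (abundance Ep-163) / (abundance Ep-161) = n · 0.574/0.426.
n = 4.042 × 0.426/0.574 = 3.00 ≈ 3

3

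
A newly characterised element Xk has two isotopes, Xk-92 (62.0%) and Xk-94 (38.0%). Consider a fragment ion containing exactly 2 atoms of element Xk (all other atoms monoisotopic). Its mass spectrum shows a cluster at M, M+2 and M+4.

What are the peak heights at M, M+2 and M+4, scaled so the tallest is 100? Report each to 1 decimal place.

81.6 : 100.0 : 30.6

Expanding (0.620 + 0.380)^2:
P(M) = 0.620^2 = 0.384400
P(M+2) = 2 × 0.620^1 × 0.380^1 = 0.471200
P(M+4) = 0.380^2 = 0.144400
The M+2 peak is largest (0.471200); scaling to 100 gives 81.6 : 100.0 : 30.6.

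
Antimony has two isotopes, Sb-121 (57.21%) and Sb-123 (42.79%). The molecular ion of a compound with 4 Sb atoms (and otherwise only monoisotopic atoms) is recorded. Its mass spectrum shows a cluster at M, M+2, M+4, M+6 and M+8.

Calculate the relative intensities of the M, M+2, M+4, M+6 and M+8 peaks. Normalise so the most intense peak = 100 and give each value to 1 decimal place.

Each Sb atom is independently Sb-121 (p = 0.5721) or Sb-123 (q = 0.4279); the cluster is the binomial expansion (p + q)^4.
P(M) = 0.5721^4 = 0.107124
P(M+2) = 4 × 0.5721^3 × 0.4279^1 = 0.320493
P(M+4) = 6 × 0.5721^2 × 0.4279^2 = 0.359567
P(M+6) = 4 × 0.5721^1 × 0.4279^3 = 0.179291
P(M+8) = 0.4279^4 = 0.033525
The M+4 peak is largest (0.359567); scaling to 100 gives 29.8 : 89.1 : 100.0 : 49.9 : 9.3.

29.8 : 89.1 : 100.0 : 49.9 : 9.3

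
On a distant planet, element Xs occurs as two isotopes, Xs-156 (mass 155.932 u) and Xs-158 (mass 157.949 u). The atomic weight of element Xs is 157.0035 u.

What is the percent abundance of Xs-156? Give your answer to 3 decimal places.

With x = fraction of Xs-156 (so Xs-158 is 1 − x):
155.932·x + 157.949·(1 − x) = 157.0035
(155.932 − 157.949)·x = 157.0035 − 157.949
x = -0.9455 / -2.017 = 0.46877 → 46.877% Xs-156, 53.123% Xs-158.

46.877%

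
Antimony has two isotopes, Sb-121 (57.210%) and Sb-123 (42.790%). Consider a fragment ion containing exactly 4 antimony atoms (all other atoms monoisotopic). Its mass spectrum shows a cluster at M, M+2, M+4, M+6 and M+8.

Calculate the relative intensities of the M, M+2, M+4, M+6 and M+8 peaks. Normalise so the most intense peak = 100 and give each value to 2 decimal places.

29.79 : 89.13 : 100.00 : 49.86 : 9.32

Expanding (0.57210 + 0.42790)^4:
P(M) = 0.57210^4 = 0.107124
P(M+2) = 4 × 0.57210^3 × 0.42790^1 = 0.320493
P(M+4) = 6 × 0.57210^2 × 0.42790^2 = 0.359567
P(M+6) = 4 × 0.57210^1 × 0.42790^3 = 0.179291
P(M+8) = 0.42790^4 = 0.033525
The M+4 peak is largest (0.359567); scaling to 100 gives 29.79 : 89.13 : 100.00 : 49.86 : 9.32.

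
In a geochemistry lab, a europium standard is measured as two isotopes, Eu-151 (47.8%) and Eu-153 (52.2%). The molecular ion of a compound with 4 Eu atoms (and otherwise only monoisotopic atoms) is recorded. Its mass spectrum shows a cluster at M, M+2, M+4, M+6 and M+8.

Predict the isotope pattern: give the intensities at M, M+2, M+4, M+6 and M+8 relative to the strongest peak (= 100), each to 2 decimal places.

13.98 : 61.05 : 100.00 : 72.80 : 19.88

Each Eu atom is independently Eu-151 (p = 0.478) or Eu-153 (q = 0.522); the cluster is the binomial expansion (p + q)^4.
P(M) = 0.478^4 = 0.052205
P(M+2) = 4 × 0.478^3 × 0.522^1 = 0.228042
P(M+4) = 6 × 0.478^2 × 0.522^2 = 0.373549
P(M+6) = 4 × 0.478^1 × 0.522^3 = 0.271956
P(M+8) = 0.522^4 = 0.074248
The M+4 peak is largest (0.373549); scaling to 100 gives 13.98 : 61.05 : 100.00 : 72.80 : 19.88.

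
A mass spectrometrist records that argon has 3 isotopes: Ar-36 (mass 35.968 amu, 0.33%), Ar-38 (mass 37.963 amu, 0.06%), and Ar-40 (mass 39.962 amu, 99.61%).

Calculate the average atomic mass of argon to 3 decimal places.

39.948 amu

Average mass = Σ (abundance × isotope mass) = 0.0033 × 35.968 + 0.0006 × 37.963 + 0.9961 × 39.962
= 0.1187 + 0.0228 + 39.8061 = 39.9476 amu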